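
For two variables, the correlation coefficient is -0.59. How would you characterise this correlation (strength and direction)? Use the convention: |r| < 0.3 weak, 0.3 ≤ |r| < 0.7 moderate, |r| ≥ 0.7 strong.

r = -0.59 < 0 so the relationship is negative.
|r| = 0.59, which falls in the moderate range.

moderate negative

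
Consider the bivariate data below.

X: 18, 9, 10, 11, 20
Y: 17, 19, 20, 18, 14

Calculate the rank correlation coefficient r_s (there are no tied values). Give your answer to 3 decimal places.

-0.900

Rank X: 4, 1, 2, 3, 5
Rank Y: 2, 4, 5, 3, 1
d = rank(X) − rank(Y): 2, -3, -3, 0, 4; Σd² = 38
ρ = 1 − 6Σd² / [n(n²−1)] = 1 − 6×38 / (5×24) = 1 − 228/120 ≈ -0.900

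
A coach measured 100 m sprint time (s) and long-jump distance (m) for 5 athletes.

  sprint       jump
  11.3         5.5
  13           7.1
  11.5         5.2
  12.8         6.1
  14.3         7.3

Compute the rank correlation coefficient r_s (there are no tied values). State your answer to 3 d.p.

Rank sprint: 1, 4, 2, 3, 5
Rank jump: 2, 4, 1, 3, 5
d = rank(sprint) − rank(jump): -1, 0, 1, 0, 0; Σd² = 2
ρ = 1 − 6Σd² / [n(n²−1)] = 1 − 6×2 / (5×24) = 1 − 12/120 ≈ 0.900

0.900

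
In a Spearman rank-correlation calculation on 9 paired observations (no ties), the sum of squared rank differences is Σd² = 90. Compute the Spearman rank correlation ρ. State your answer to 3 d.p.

0.250

ρ = 1 − 6Σd² / [n(n²−1)] = 1 − 6×90 / (9×80)
  = 1 − 540/720 = 1 − 0.7500 ≈ 0.250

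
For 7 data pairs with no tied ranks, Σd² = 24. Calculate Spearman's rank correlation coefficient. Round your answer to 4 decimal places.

ρ = 1 − 6Σd² / [n(n²−1)] = 1 − 6×24 / (7×48)
  = 1 − 144/336 = 1 − 0.42857 ≈ 0.5714

0.5714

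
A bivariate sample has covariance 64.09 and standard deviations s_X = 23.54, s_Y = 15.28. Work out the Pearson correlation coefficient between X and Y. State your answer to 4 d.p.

0.1782

r = Cov(X,Y) / (s_X · s_Y) = 64.09 / (23.54 × 15.28)
  = 64.09 / 359.6912 ≈ 0.1782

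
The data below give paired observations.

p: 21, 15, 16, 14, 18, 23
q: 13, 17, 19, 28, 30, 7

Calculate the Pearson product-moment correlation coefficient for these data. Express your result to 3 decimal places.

n = 6, Σp = 107, Σq = 114, Σp² = 1971, Σq² = 2552, Σpq = 1925
nΣpq − ΣpΣq = 11550 − 12198 = -648
nΣp² − (Σp)² = 11826 − 11449 = 377; nΣq² − (Σq)² = 15312 − 12996 = 2316
r = -648 / √(377 × 2316) = -648 / 934.4153 ≈ -0.693

-0.693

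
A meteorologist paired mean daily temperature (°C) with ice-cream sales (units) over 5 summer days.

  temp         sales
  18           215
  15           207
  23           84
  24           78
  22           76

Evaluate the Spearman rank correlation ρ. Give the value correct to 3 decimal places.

-0.600

Rank temp: 2, 1, 4, 5, 3
Rank sales: 5, 4, 3, 2, 1
d = rank(temp) − rank(sales): -3, -3, 1, 3, 2; Σd² = 32
ρ = 1 − 6Σd² / [n(n²−1)] = 1 − 6×32 / (5×24) = 1 − 192/120 ≈ -0.600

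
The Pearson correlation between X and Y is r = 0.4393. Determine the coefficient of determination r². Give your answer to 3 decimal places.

0.193

r² = (0.4393)² = 0.193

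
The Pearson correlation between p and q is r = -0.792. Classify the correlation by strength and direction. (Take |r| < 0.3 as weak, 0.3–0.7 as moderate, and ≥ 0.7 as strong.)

r = -0.792 < 0 so the relationship is negative.
|r| = 0.792, which falls in the strong range.

strong negative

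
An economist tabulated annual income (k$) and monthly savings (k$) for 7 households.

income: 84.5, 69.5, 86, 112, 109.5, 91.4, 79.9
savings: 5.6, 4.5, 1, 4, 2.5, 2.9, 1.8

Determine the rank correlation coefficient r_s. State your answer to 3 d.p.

-0.143

Rank income: 3, 1, 4, 7, 6, 5, 2
Rank savings: 7, 6, 1, 5, 3, 4, 2
d = rank(income) − rank(savings): -4, -5, 3, 2, 3, 1, 0; Σd² = 64
ρ = 1 − 6Σd² / [n(n²−1)] = 1 − 6×64 / (7×48) = 1 − 384/336 ≈ -0.143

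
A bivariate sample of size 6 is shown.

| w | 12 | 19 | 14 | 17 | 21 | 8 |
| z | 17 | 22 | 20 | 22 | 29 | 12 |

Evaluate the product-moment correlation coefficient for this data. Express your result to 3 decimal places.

n = 6, Σw = 91, Σz = 122, Σw² = 1495, Σz² = 2642, Σwz = 1981
nΣwz − ΣwΣz = 11886 − 11102 = 784
nΣw² − (Σw)² = 8970 − 8281 = 689; nΣz² − (Σz)² = 15852 − 14884 = 968
r = 784 / √(689 × 968) = 784 / 816.6713 ≈ 0.960

0.960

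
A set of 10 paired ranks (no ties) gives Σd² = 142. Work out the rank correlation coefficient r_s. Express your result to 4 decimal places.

0.1394

ρ = 1 − 6Σd² / [n(n²−1)] = 1 − 6×142 / (10×99)
  = 1 − 852/990 = 1 − 0.86061 ≈ 0.1394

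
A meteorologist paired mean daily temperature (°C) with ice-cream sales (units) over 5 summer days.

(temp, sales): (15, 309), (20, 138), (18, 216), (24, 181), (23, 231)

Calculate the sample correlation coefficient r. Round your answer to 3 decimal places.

n = 5, Σx = 100, Σy = 1075, Σx² = 2054, Σy² = 247303, Σxy = 20940
nΣxy − ΣxΣy = 104700 − 107500 = -2800
nΣx² − (Σx)² = 10270 − 10000 = 270; nΣy² − (Σy)² = 1236515 − 1155625 = 80890
r = -2800 / √(270 × 80890) = -2800 / 4673.3607 ≈ -0.599

-0.599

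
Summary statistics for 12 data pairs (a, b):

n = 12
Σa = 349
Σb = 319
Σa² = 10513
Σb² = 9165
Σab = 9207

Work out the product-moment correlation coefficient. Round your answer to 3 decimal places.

r = (nΣab − ΣaΣb) / √[(nΣa² − (Σa)²)(nΣb² − (Σb)²)]
Numerator: 12×9207 − 349×319 = -847
Denominator: √[(126156 − 121801)(109980 − 101761)] = √[4355 × 8219] = 5982.7874
r = -847 / 5982.7874 ≈ -0.142

-0.142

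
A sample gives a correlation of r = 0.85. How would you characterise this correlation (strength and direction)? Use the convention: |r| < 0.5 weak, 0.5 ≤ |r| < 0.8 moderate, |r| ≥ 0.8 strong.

strong positive

r = 0.85 > 0 so the relationship is positive.
|r| = 0.85, which falls in the strong range.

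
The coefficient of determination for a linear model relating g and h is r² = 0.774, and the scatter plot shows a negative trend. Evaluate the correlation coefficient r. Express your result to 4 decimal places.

-0.8798

|r| = √0.774 = 0.8798
The association is negative, so r = −0.8798.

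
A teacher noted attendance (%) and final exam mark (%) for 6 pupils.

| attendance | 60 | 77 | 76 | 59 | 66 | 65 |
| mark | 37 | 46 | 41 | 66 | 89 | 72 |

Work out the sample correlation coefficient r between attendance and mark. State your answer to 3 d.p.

n = 6, Σx = 403, Σy = 351, Σx² = 27367, Σy² = 22627, Σxy = 23326
nΣxy − ΣxΣy = 139956 − 141453 = -1497
nΣx² − (Σx)² = 164202 − 162409 = 1793; nΣy² − (Σy)² = 135762 − 123201 = 12561
r = -1497 / √(1793 × 12561) = -1497 / 4745.7215 ≈ -0.315

-0.315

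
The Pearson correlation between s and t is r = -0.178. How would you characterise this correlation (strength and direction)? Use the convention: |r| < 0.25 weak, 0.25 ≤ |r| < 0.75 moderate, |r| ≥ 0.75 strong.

weak negative

r = -0.178 < 0 so the relationship is negative.
|r| = 0.178, which falls in the weak range.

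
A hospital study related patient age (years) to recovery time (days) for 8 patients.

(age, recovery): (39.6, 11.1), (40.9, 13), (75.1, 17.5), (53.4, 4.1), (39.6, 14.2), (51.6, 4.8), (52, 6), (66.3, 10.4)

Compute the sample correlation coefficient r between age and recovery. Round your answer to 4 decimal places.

n = 8, Σx = 418.5, Σy = 81.1, Σx² = 23062.95, Σy² = 984.11, Σxy = 4315.97
nΣxy − ΣxΣy = 34527.76 − 33940.35 = 587.41
nΣx² − (Σx)² = 184503.6 − 175142.25 = 9361.35; nΣy² − (Σy)² = 7872.88 − 6577.21 = 1295.67
r = 587.41 / √(9361.35 × 1295.67) = 587.41 / 3482.7030 ≈ 0.1687

0.1687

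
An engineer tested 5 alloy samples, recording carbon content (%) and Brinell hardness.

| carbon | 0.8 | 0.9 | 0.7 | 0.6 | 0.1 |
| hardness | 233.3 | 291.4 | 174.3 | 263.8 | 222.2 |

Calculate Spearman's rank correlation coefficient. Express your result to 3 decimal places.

Rank carbon: 4, 5, 3, 2, 1
Rank hardness: 3, 5, 1, 4, 2
d = rank(carbon) − rank(hardness): 1, 0, 2, -2, -1; Σd² = 10
ρ = 1 − 6Σd² / [n(n²−1)] = 1 − 6×10 / (5×24) = 1 − 60/120 ≈ 0.500

0.500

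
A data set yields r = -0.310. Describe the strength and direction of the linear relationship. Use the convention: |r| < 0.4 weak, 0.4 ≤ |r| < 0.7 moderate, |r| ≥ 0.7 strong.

weak negative

r = -0.310 < 0 so the relationship is negative.
|r| = 0.310, which falls in the weak range.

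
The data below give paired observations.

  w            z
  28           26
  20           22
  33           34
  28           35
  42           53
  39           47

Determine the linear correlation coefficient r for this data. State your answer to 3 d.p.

n = 6, Σw = 190, Σz = 217, Σw² = 6342, Σz² = 8559, Σwz = 7329
nΣwz − ΣwΣz = 43974 − 41230 = 2744
nΣw² − (Σw)² = 38052 − 36100 = 1952; nΣz² − (Σz)² = 51354 − 47089 = 4265
r = 2744 / √(1952 × 4265) = 2744 / 2885.3561 ≈ 0.951

0.951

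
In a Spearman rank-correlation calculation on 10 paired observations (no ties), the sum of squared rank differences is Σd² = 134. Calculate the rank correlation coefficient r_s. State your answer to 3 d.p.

0.188

ρ = 1 − 6Σd² / [n(n²−1)] = 1 − 6×134 / (10×99)
  = 1 − 804/990 = 1 − 0.8121 ≈ 0.188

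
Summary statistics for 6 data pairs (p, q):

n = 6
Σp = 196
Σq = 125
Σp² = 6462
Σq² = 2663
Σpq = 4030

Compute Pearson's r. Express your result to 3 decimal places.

-0.903

r = (nΣpq − ΣpΣq) / √[(nΣp² − (Σp)²)(nΣq² − (Σq)²)]
Numerator: 6×4030 − 196×125 = -320
Denominator: √[(38772 − 38416)(15978 − 15625)] = √[356 × 353] = 354.4968
r = -320 / 354.4968 ≈ -0.903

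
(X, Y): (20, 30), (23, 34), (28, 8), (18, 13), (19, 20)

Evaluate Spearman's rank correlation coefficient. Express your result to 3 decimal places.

Rank X: 3, 4, 5, 1, 2
Rank Y: 4, 5, 1, 2, 3
d = rank(X) − rank(Y): -1, -1, 4, -1, -1; Σd² = 20
ρ = 1 − 6Σd² / [n(n²−1)] = 1 − 6×20 / (5×24) = 1 − 120/120 ≈ 0.000

0.000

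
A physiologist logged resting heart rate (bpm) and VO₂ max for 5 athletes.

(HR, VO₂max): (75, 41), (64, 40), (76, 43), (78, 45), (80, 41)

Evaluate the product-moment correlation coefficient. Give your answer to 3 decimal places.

0.542

n = 5, Σx = 373, Σy = 210, Σx² = 27981, Σy² = 8836, Σxy = 15693
nΣxy − ΣxΣy = 78465 − 78330 = 135
nΣx² − (Σx)² = 139905 − 139129 = 776; nΣy² − (Σy)² = 44180 − 44100 = 80
r = 135 / √(776 × 80) = 135 / 249.1586 ≈ 0.542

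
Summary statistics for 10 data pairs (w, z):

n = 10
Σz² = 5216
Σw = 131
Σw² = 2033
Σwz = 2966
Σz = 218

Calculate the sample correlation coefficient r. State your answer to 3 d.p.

0.288

r = (nΣwz − ΣwΣz) / √[(nΣw² − (Σw)²)(nΣz² − (Σz)²)]
Numerator: 10×2966 − 131×218 = 1102
Denominator: √[(20330 − 17161)(52160 − 47524)] = √[3169 × 4636] = 3832.9472
r = 1102 / 3832.9472 ≈ 0.288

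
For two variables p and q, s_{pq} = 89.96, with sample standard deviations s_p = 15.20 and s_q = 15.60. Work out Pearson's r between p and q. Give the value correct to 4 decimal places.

r = Cov(p,q) / (s_p · s_q) = 89.96 / (15.20 × 15.60)
  = 89.96 / 237.1200 ≈ 0.3794

0.3794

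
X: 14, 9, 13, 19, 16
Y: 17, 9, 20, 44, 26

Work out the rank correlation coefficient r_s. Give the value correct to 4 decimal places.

0.9000

Rank X: 3, 1, 2, 5, 4
Rank Y: 2, 1, 3, 5, 4
d = rank(X) − rank(Y): 1, 0, -1, 0, 0; Σd² = 2
ρ = 1 − 6Σd² / [n(n²−1)] = 1 − 6×2 / (5×24) = 1 − 12/120 ≈ 0.9000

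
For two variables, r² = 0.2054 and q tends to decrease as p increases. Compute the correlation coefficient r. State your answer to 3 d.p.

|r| = √0.2054 = 0.453
The association is negative, so r = −0.453.

-0.453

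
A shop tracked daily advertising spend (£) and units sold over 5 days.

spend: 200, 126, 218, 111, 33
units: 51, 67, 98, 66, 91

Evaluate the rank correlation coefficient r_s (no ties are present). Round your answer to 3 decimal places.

0.100

Rank spend: 4, 3, 5, 2, 1
Rank units: 1, 3, 5, 2, 4
d = rank(spend) − rank(units): 3, 0, 0, 0, -3; Σd² = 18
ρ = 1 − 6Σd² / [n(n²−1)] = 1 − 6×18 / (5×24) = 1 − 108/120 ≈ 0.100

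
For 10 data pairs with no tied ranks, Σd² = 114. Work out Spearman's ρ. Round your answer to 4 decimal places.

ρ = 1 − 6Σd² / [n(n²−1)] = 1 − 6×114 / (10×99)
  = 1 − 684/990 = 1 − 0.69091 ≈ 0.3091

0.3091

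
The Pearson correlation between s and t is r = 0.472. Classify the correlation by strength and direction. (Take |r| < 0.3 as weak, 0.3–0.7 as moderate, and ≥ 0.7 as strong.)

moderate positive

r = 0.472 > 0 so the relationship is positive.
|r| = 0.472, which falls in the moderate range.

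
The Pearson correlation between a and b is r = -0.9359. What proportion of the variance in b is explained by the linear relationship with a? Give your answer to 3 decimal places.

0.876

r² = (-0.9359)² = 0.876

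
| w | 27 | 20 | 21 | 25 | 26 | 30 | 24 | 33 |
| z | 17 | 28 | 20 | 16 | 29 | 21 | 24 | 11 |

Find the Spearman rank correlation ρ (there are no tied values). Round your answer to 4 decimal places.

-0.4762

Rank w: 6, 1, 2, 4, 5, 7, 3, 8
Rank z: 3, 7, 4, 2, 8, 5, 6, 1
d = rank(w) − rank(z): 3, -6, -2, 2, -3, 2, -3, 7; Σd² = 124
ρ = 1 − 6Σd² / [n(n²−1)] = 1 − 6×124 / (8×63) = 1 − 744/504 ≈ -0.4762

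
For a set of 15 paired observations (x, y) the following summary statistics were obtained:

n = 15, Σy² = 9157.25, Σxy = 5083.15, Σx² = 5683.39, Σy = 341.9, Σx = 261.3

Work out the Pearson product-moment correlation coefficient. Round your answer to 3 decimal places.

r = (nΣxy − ΣxΣy) / √[(nΣx² − (Σx)²)(nΣy² − (Σy)²)]
Numerator: 15×5083.15 − 261.3×341.9 = -13091.22
Denominator: √[(85250.85 − 68277.69)(137358.75 − 116895.61)] = √[16973.16 × 20463.14] = 18636.6346
r = -13091.22 / 18636.6346 ≈ -0.702

-0.702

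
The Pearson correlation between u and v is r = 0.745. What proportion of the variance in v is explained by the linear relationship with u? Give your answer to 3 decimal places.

0.555

r² = (0.745)² = 0.555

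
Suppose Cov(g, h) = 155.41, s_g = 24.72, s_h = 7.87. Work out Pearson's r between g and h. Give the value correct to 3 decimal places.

r = Cov(g,h) / (s_g · s_h) = 155.41 / (24.72 × 7.87)
  = 155.41 / 194.5464 ≈ 0.799

0.799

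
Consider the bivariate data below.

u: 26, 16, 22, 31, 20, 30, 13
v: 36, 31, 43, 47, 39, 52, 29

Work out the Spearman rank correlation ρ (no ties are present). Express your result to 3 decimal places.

Rank u: 5, 2, 4, 7, 3, 6, 1
Rank v: 3, 2, 5, 6, 4, 7, 1
d = rank(u) − rank(v): 2, 0, -1, 1, -1, -1, 0; Σd² = 8
ρ = 1 − 6Σd² / [n(n²−1)] = 1 − 6×8 / (7×48) = 1 − 48/336 ≈ 0.857

0.857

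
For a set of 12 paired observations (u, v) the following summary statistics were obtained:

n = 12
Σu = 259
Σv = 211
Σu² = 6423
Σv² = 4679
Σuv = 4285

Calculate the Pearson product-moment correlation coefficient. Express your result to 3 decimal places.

r = (nΣuv − ΣuΣv) / √[(nΣu² − (Σu)²)(nΣv² − (Σv)²)]
Numerator: 12×4285 − 259×211 = -3229
Denominator: √[(77076 − 67081)(56148 − 44521)] = √[9995 × 11627] = 10780.1607
r = -3229 / 10780.1607 ≈ -0.300

-0.300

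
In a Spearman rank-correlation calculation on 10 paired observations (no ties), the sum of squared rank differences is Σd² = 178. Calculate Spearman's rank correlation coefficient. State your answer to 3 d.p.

ρ = 1 − 6Σd² / [n(n²−1)] = 1 − 6×178 / (10×99)
  = 1 − 1068/990 = 1 − 1.0788 ≈ -0.079

-0.079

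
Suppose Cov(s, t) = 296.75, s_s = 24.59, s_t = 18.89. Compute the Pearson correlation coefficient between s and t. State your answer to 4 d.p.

r = Cov(s,t) / (s_s · s_t) = 296.75 / (24.59 × 18.89)
  = 296.75 / 464.5051 ≈ 0.6389

0.6389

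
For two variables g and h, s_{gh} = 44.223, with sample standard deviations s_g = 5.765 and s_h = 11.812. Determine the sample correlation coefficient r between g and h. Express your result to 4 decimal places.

r = Cov(g,h) / (s_g · s_h) = 44.223 / (5.765 × 11.812)
  = 44.223 / 68.0962 ≈ 0.6494

0.6494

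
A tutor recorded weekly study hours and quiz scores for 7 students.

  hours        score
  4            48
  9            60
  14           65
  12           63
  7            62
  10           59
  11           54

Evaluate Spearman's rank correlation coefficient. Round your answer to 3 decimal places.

0.643

Rank hours: 1, 3, 7, 6, 2, 4, 5
Rank score: 1, 4, 7, 6, 5, 3, 2
d = rank(hours) − rank(score): 0, -1, 0, 0, -3, 1, 3; Σd² = 20
ρ = 1 − 6Σd² / [n(n²−1)] = 1 − 6×20 / (7×48) = 1 − 120/336 ≈ 0.643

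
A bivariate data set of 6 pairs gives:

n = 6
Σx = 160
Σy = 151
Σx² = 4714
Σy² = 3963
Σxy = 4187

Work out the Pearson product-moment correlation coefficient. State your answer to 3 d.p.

r = (nΣxy − ΣxΣy) / √[(nΣx² − (Σx)²)(nΣy² − (Σy)²)]
Numerator: 6×4187 − 160×151 = 962
Denominator: √[(28284 − 25600)(23778 − 22801)] = √[2684 × 977] = 1619.3418
r = 962 / 1619.3418 ≈ 0.594

0.594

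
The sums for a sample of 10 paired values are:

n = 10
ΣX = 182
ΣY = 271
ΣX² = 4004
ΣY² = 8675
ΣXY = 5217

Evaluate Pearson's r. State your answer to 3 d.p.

r = (nΣXY − ΣXΣY) / √[(nΣX² − (ΣX)²)(nΣY² − (ΣY)²)]
Numerator: 10×5217 − 182×271 = 2848
Denominator: √[(40040 − 33124)(86750 − 73441)] = √[6916 × 13309] = 9594.0108
r = 2848 / 9594.0108 ≈ 0.297

0.297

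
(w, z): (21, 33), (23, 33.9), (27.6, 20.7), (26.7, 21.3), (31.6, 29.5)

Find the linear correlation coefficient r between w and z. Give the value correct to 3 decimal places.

n = 5, Σw = 129.9, Σz = 138.4, Σw² = 3443.21, Σz² = 3990.64, Σwz = 3544.93
nΣwz − ΣwΣz = 17724.65 − 17978.16 = -253.51
nΣw² − (Σw)² = 17216.05 − 16874.01 = 342.04; nΣz² − (Σz)² = 19953.2 − 19154.56 = 798.64
r = -253.51 / √(342.04 × 798.64) = -253.51 / 522.6536 ≈ -0.485

-0.485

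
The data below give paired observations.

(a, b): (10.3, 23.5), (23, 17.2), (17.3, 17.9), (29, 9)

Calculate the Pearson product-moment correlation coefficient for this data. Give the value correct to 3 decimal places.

n = 4, Σa = 79.6, Σb = 67.6, Σa² = 1775.38, Σb² = 1249.5, Σab = 1208.32
nΣab − ΣaΣb = 4833.28 − 5380.96 = -547.68
nΣa² − (Σa)² = 7101.52 − 6336.16 = 765.36; nΣb² − (Σb)² = 4998 − 4569.76 = 428.24
r = -547.68 / √(765.36 × 428.24) = -547.68 / 572.5013 ≈ -0.957

-0.957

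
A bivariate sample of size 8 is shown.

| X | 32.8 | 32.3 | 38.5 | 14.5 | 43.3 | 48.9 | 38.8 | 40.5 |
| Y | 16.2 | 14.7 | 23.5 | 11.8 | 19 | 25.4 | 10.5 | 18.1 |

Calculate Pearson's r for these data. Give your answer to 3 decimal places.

n = 8, ΣX = 289.6, ΣY = 139.2, ΣX² = 11223.42, ΣY² = 2614.04, ΣXY = 5287.23
nΣXY − ΣXΣY = 42297.84 − 40312.32 = 1985.52
nΣX² − (ΣX)² = 89787.36 − 83868.16 = 5919.2; nΣY² − (ΣY)² = 20912.32 − 19376.64 = 1535.68
r = 1985.52 / √(5919.2 × 1535.68) = 1985.52 / 3014.9622 ≈ 0.659

0.659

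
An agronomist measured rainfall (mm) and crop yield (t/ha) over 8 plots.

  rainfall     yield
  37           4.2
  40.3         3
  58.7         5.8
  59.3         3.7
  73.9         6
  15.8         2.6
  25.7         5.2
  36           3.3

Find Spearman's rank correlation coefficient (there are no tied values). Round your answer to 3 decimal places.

Rank rainfall: 4, 5, 6, 7, 8, 1, 2, 3
Rank yield: 5, 2, 7, 4, 8, 1, 6, 3
d = rank(rainfall) − rank(yield): -1, 3, -1, 3, 0, 0, -4, 0; Σd² = 36
ρ = 1 − 6Σd² / [n(n²−1)] = 1 − 6×36 / (8×63) = 1 − 216/504 ≈ 0.571

0.571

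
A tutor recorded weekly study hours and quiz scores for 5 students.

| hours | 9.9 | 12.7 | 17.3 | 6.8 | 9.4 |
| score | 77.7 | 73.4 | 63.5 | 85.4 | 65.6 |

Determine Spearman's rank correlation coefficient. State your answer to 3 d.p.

Rank hours: 3, 4, 5, 1, 2
Rank score: 4, 3, 1, 5, 2
d = rank(hours) − rank(score): -1, 1, 4, -4, 0; Σd² = 34
ρ = 1 − 6Σd² / [n(n²−1)] = 1 − 6×34 / (5×24) = 1 − 204/120 ≈ -0.700

-0.700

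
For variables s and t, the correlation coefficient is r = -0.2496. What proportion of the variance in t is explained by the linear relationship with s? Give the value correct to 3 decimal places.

r² = (-0.2496)² = 0.062

0.062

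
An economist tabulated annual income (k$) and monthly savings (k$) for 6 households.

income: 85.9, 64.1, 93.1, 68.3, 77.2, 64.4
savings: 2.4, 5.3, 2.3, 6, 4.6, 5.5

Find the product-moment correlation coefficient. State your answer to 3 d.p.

n = 6, Σx = 453, Σy = 26.1, Σx² = 34927.32, Σy² = 126.55, Σxy = 1879.14
nΣxy − ΣxΣy = 11274.84 − 11823.3 = -548.46
nΣx² − (Σx)² = 209563.92 − 205209 = 4354.92; nΣy² − (Σy)² = 759.3 − 681.21 = 78.09
r = -548.46 / √(4354.92 × 78.09) = -548.46 / 583.1601 ≈ -0.940

-0.940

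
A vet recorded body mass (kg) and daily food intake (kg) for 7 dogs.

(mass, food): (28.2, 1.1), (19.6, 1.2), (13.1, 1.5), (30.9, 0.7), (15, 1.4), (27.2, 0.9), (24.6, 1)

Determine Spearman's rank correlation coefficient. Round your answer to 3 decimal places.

-0.893

Rank mass: 6, 3, 1, 7, 2, 5, 4
Rank food: 4, 5, 7, 1, 6, 2, 3
d = rank(mass) − rank(food): 2, -2, -6, 6, -4, 3, 1; Σd² = 106
ρ = 1 − 6Σd² / [n(n²−1)] = 1 − 6×106 / (7×48) = 1 − 636/336 ≈ -0.893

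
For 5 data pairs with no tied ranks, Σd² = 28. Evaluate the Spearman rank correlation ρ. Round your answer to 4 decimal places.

-0.4000

ρ = 1 − 6Σd² / [n(n²−1)] = 1 − 6×28 / (5×24)
  = 1 − 168/120 = 1 − 1.40000 ≈ -0.4000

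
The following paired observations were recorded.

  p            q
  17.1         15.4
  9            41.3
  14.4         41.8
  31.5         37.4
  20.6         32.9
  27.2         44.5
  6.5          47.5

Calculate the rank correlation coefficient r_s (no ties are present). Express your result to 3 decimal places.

-0.393

Rank p: 4, 2, 3, 7, 5, 6, 1
Rank q: 1, 4, 5, 3, 2, 6, 7
d = rank(p) − rank(q): 3, -2, -2, 4, 3, 0, -6; Σd² = 78
ρ = 1 − 6Σd² / [n(n²−1)] = 1 − 6×78 / (7×48) = 1 − 468/336 ≈ -0.393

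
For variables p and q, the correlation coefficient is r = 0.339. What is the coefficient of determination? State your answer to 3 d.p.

r² = (0.339)² = 0.115

0.115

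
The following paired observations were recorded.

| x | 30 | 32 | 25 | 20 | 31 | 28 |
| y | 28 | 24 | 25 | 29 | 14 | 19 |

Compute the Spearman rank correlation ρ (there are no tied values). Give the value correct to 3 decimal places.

-0.600

Rank x: 4, 6, 2, 1, 5, 3
Rank y: 5, 3, 4, 6, 1, 2
d = rank(x) − rank(y): -1, 3, -2, -5, 4, 1; Σd² = 56
ρ = 1 − 6Σd² / [n(n²−1)] = 1 − 6×56 / (6×35) = 1 − 336/210 ≈ -0.600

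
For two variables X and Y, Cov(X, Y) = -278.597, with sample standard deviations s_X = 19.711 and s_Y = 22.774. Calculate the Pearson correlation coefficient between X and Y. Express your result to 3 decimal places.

r = Cov(X,Y) / (s_X · s_Y) = -278.597 / (19.711 × 22.774)
  = -278.597 / 448.8983 ≈ -0.621

-0.621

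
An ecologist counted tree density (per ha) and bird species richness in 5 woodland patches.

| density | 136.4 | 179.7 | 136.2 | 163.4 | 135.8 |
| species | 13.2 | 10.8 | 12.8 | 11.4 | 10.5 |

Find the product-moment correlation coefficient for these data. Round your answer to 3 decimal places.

n = 5, Σx = 751.5, Σy = 58.7, Σx² = 114588.69, Σy² = 694.93, Σxy = 8773.26
nΣxy − ΣxΣy = 43866.3 − 44113.05 = -246.75
nΣx² − (Σx)² = 572943.45 − 564752.25 = 8191.2; nΣy² − (Σy)² = 3474.65 − 3445.69 = 28.96
r = -246.75 / √(8191.2 × 28.96) = -246.75 / 487.0494 ≈ -0.507

-0.507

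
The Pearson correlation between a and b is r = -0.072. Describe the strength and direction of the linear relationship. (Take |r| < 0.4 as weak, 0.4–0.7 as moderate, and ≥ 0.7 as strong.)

r = -0.072 < 0 so the relationship is negative.
|r| = 0.072, which falls in the weak range.

weak negative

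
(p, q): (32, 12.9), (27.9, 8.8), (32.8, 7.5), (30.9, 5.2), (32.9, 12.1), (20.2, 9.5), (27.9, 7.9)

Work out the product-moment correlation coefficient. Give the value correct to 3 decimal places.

n = 7, Σp = 204.6, Σq = 63.9, Σp² = 6101.92, Σq² = 626.21, Σpq = 1875.4
nΣpq − ΣpΣq = 13127.8 − 13073.94 = 53.86
nΣp² − (Σp)² = 42713.44 − 41861.16 = 852.28; nΣq² − (Σq)² = 4383.47 − 4083.21 = 300.26
r = 53.86 / √(852.28 × 300.26) = 53.86 / 505.8711 ≈ 0.106

0.106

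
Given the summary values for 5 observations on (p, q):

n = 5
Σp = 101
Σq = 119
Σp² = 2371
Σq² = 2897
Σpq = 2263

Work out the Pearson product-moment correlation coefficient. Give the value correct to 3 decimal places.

-0.962

r = (nΣpq − ΣpΣq) / √[(nΣp² − (Σp)²)(nΣq² − (Σq)²)]
Numerator: 5×2263 − 101×119 = -704
Denominator: √[(11855 − 10201)(14485 − 14161)] = √[1654 × 324] = 732.0492
r = -704 / 732.0492 ≈ -0.962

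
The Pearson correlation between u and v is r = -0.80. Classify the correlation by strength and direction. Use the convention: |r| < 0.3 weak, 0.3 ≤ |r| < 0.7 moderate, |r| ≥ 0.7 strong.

strong negative

r = -0.80 < 0 so the relationship is negative.
|r| = 0.80, which falls in the strong range.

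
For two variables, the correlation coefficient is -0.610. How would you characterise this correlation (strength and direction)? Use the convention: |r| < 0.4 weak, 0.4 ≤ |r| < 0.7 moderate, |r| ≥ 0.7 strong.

r = -0.610 < 0 so the relationship is negative.
|r| = 0.610, which falls in the moderate range.

moderate negative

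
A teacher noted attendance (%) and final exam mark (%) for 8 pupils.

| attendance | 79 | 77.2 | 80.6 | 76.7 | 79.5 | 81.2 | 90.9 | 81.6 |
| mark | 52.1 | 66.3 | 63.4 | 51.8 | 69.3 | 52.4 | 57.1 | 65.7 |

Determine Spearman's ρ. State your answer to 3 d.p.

0.190

Rank attendance: 3, 2, 5, 1, 4, 6, 8, 7
Rank mark: 2, 7, 5, 1, 8, 3, 4, 6
d = rank(attendance) − rank(mark): 1, -5, 0, 0, -4, 3, 4, 1; Σd² = 68
ρ = 1 − 6Σd² / [n(n²−1)] = 1 − 6×68 / (8×63) = 1 − 408/504 ≈ 0.190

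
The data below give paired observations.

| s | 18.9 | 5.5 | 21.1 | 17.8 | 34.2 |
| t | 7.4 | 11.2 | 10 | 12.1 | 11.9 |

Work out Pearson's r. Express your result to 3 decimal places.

0.116

n = 5, Σs = 97.5, Σt = 52.6, Σs² = 2319.15, Σt² = 568.22, Σst = 1034.82
nΣst − ΣsΣt = 5174.1 − 5128.5 = 45.6
nΣs² − (Σs)² = 11595.75 − 9506.25 = 2089.5; nΣt² − (Σt)² = 2841.1 − 2766.76 = 74.34
r = 45.6 / √(2089.5 × 74.34) = 45.6 / 394.1236 ≈ 0.116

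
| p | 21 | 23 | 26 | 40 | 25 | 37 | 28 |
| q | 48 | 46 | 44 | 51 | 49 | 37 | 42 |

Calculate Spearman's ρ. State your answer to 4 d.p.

Rank p: 1, 2, 4, 7, 3, 6, 5
Rank q: 5, 4, 3, 7, 6, 1, 2
d = rank(p) − rank(q): -4, -2, 1, 0, -3, 5, 3; Σd² = 64
ρ = 1 − 6Σd² / [n(n²−1)] = 1 − 6×64 / (7×48) = 1 − 384/336 ≈ -0.1429

-0.1429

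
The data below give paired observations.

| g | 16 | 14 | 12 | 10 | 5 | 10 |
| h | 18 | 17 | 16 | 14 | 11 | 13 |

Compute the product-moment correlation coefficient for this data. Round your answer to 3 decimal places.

n = 6, Σg = 67, Σh = 89, Σg² = 821, Σh² = 1355, Σgh = 1043
nΣgh − ΣgΣh = 6258 − 5963 = 295
nΣg² − (Σg)² = 4926 − 4489 = 437; nΣh² − (Σh)² = 8130 − 7921 = 209
r = 295 / √(437 × 209) = 295 / 302.2135 ≈ 0.976

0.976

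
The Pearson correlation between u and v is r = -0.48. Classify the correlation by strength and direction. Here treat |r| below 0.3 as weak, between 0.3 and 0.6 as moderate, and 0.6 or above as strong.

moderate negative

r = -0.48 < 0 so the relationship is negative.
|r| = 0.48, which falls in the moderate range.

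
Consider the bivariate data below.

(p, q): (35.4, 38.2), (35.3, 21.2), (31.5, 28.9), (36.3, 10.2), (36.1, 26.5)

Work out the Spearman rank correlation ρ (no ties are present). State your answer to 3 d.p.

-0.500

Rank p: 3, 2, 1, 5, 4
Rank q: 5, 2, 4, 1, 3
d = rank(p) − rank(q): -2, 0, -3, 4, 1; Σd² = 30
ρ = 1 − 6Σd² / [n(n²−1)] = 1 − 6×30 / (5×24) = 1 − 180/120 ≈ -0.500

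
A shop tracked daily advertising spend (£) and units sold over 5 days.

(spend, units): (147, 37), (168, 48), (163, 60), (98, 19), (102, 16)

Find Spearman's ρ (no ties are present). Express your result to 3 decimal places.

Rank spend: 3, 5, 4, 1, 2
Rank units: 3, 4, 5, 2, 1
d = rank(spend) − rank(units): 0, 1, -1, -1, 1; Σd² = 4
ρ = 1 − 6Σd² / [n(n²−1)] = 1 − 6×4 / (5×24) = 1 − 24/120 ≈ 0.800

0.800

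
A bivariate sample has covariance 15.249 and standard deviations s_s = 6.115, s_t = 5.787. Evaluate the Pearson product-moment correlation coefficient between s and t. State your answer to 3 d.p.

r = Cov(s,t) / (s_s · s_t) = 15.249 / (6.115 × 5.787)
  = 15.249 / 35.3875 ≈ 0.431

0.431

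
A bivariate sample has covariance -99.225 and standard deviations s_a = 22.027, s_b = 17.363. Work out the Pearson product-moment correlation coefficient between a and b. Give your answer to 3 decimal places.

-0.259

r = Cov(a,b) / (s_a · s_b) = -99.225 / (22.027 × 17.363)
  = -99.225 / 382.4548 ≈ -0.259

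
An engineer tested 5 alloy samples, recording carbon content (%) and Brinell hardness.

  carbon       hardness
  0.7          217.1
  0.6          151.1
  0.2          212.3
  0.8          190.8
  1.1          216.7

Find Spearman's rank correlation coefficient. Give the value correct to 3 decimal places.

0.300

Rank carbon: 3, 2, 1, 4, 5
Rank hardness: 5, 1, 3, 2, 4
d = rank(carbon) − rank(hardness): -2, 1, -2, 2, 1; Σd² = 14
ρ = 1 − 6Σd² / [n(n²−1)] = 1 − 6×14 / (5×24) = 1 − 84/120 ≈ 0.300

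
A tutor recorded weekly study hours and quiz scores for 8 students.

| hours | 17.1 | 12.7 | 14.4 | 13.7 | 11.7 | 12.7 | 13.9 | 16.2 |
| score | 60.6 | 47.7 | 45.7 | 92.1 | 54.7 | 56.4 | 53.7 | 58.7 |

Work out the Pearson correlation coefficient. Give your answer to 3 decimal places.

n = 8, Σx = 112.4, Σy = 469.6, Σx² = 1602.58, Σy² = 29020.98, Σxy = 6615.54
nΣxy − ΣxΣy = 52924.32 − 52783.04 = 141.28
nΣx² − (Σx)² = 12820.64 − 12633.76 = 186.88; nΣy² − (Σy)² = 232167.84 − 220524.16 = 11643.68
r = 141.28 / √(186.88 × 11643.68) = 141.28 / 1475.1173 ≈ 0.096

0.096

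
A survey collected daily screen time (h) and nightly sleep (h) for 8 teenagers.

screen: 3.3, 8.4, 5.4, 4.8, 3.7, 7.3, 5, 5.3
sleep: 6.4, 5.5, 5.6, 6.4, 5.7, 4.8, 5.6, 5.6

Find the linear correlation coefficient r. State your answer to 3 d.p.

n = 8, Σx = 43.2, Σy = 45.6, Σx² = 253.72, Σy² = 261.78, Σxy = 242.09
nΣxy − ΣxΣy = 1936.72 − 1969.92 = -33.2
nΣx² − (Σx)² = 2029.76 − 1866.24 = 163.52; nΣy² − (Σy)² = 2094.24 − 2079.36 = 14.88
r = -33.2 / √(163.52 × 14.88) = -33.2 / 49.3273 ≈ -0.673

-0.673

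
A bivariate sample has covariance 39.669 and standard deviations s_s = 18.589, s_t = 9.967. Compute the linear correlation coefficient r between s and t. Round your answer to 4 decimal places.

r = Cov(s,t) / (s_s · s_t) = 39.669 / (18.589 × 9.967)
  = 39.669 / 185.2766 ≈ 0.2141

0.2141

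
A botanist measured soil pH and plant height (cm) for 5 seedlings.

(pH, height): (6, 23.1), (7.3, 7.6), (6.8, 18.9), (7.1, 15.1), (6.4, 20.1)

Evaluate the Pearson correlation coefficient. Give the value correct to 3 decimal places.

n = 5, Σx = 33.6, Σy = 84.8, Σx² = 226.9, Σy² = 1580.6, Σxy = 558.45
nΣxy − ΣxΣy = 2792.25 − 2849.28 = -57.03
nΣx² − (Σx)² = 1134.5 − 1128.96 = 5.54; nΣy² − (Σy)² = 7903 − 7191.04 = 711.96
r = -57.03 / √(5.54 × 711.96) = -57.03 / 62.8033 ≈ -0.908

-0.908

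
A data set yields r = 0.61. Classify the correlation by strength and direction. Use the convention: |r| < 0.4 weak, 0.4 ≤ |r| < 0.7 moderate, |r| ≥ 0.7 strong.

r = 0.61 > 0 so the relationship is positive.
|r| = 0.61, which falls in the moderate range.

moderate positive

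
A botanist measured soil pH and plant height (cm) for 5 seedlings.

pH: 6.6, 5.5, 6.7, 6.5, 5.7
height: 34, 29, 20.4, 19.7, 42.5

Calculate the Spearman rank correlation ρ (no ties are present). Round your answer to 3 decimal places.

Rank pH: 4, 1, 5, 3, 2
Rank height: 4, 3, 2, 1, 5
d = rank(pH) − rank(height): 0, -2, 3, 2, -3; Σd² = 26
ρ = 1 − 6Σd² / [n(n²−1)] = 1 − 6×26 / (5×24) = 1 − 156/120 ≈ -0.300

-0.300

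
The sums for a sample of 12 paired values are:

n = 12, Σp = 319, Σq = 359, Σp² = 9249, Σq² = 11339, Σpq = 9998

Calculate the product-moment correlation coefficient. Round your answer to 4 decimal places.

r = (nΣpq − ΣpΣq) / √[(nΣp² − (Σp)²)(nΣq² − (Σq)²)]
Numerator: 12×9998 − 319×359 = 5455
Denominator: √[(110988 − 101761)(136068 − 128881)] = √[9227 × 7187] = 8143.3684
r = 5455 / 8143.3684 ≈ 0.6699

0.6699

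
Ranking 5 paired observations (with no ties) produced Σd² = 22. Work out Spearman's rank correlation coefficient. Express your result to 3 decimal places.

-0.100

ρ = 1 − 6Σd² / [n(n²−1)] = 1 − 6×22 / (5×24)
  = 1 − 132/120 = 1 − 1.1000 ≈ -0.100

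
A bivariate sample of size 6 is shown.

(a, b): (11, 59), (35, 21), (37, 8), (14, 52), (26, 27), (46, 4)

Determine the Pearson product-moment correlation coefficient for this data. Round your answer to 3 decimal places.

n = 6, Σa = 169, Σb = 171, Σa² = 5703, Σb² = 7435, Σab = 3294
nΣab − ΣaΣb = 19764 − 28899 = -9135
nΣa² − (Σa)² = 34218 − 28561 = 5657; nΣb² − (Σb)² = 44610 − 29241 = 15369
r = -9135 / √(5657 × 15369) = -9135 / 9324.2926 ≈ -0.980

-0.980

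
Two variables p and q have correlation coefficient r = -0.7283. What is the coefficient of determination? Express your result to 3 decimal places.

r² = (-0.7283)² = 0.530

0.530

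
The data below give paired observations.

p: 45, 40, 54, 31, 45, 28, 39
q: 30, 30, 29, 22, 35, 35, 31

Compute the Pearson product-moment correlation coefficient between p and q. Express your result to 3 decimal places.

0.092

n = 7, Σp = 282, Σq = 212, Σp² = 11832, Σq² = 6536, Σpq = 8562
nΣpq − ΣpΣq = 59934 − 59784 = 150
nΣp² − (Σp)² = 82824 − 79524 = 3300; nΣq² − (Σq)² = 45752 − 44944 = 808
r = 150 / √(3300 × 808) = 150 / 1632.9115 ≈ 0.092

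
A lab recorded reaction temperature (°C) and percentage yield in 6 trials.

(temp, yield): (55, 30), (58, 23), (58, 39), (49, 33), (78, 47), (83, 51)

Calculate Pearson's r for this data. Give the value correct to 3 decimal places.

0.831

n = 6, Σx = 381, Σy = 223, Σx² = 25127, Σy² = 8849, Σxy = 14762
nΣxy − ΣxΣy = 88572 − 84963 = 3609
nΣx² − (Σx)² = 150762 − 145161 = 5601; nΣy² − (Σy)² = 53094 − 49729 = 3365
r = 3609 / √(5601 × 3365) = 3609 / 4341.3552 ≈ 0.831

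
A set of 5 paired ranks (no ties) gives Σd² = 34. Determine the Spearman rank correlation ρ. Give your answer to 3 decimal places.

-0.700

ρ = 1 − 6Σd² / [n(n²−1)] = 1 − 6×34 / (5×24)
  = 1 − 204/120 = 1 − 1.7000 ≈ -0.700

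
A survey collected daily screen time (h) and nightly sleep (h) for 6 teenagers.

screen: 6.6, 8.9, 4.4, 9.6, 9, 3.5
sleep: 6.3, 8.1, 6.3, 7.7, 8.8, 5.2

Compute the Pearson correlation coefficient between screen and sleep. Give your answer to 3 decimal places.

n = 6, Σx = 42, Σy = 42.4, Σx² = 327.54, Σy² = 308.76, Σxy = 312.71
nΣxy − ΣxΣy = 1876.26 − 1780.8 = 95.46
nΣx² − (Σx)² = 1965.24 − 1764 = 201.24; nΣy² − (Σy)² = 1852.56 − 1797.76 = 54.8
r = 95.46 / √(201.24 × 54.8) = 95.46 / 105.0141 ≈ 0.909

0.909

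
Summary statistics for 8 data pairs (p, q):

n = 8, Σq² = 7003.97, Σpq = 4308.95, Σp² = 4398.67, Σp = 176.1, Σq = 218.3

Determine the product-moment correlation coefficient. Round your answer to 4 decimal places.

r = (nΣpq − ΣpΣq) / √[(nΣp² − (Σp)²)(nΣq² − (Σq)²)]
Numerator: 8×4308.95 − 176.1×218.3 = -3971.03
Denominator: √[(35189.36 − 31011.21)(56031.76 − 47654.89)] = √[4178.15 × 8376.87] = 5916.0645
r = -3971.03 / 5916.0645 ≈ -0.6712

-0.6712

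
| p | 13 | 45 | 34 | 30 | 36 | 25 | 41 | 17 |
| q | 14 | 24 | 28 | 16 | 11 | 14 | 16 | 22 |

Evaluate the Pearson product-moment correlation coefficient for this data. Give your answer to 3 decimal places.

0.221

n = 8, Σp = 241, Σq = 145, Σp² = 8141, Σq² = 2869, Σpq = 4470
nΣpq − ΣpΣq = 35760 − 34945 = 815
nΣp² − (Σp)² = 65128 − 58081 = 7047; nΣq² − (Σq)² = 22952 − 21025 = 1927
r = 815 / √(7047 × 1927) = 815 / 3685.0467 ≈ 0.221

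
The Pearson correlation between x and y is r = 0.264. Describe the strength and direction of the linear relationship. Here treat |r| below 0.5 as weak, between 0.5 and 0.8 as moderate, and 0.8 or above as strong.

r = 0.264 > 0 so the relationship is positive.
|r| = 0.264, which falls in the weak range.

weak positive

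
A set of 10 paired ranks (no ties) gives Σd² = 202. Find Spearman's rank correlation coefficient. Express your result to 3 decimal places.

ρ = 1 − 6Σd² / [n(n²−1)] = 1 − 6×202 / (10×99)
  = 1 − 1212/990 = 1 − 1.2242 ≈ -0.224

-0.224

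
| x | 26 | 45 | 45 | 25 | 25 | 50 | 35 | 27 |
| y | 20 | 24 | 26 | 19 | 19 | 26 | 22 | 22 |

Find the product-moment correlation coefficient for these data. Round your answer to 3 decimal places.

n = 8, Σx = 278, Σy = 178, Σx² = 10430, Σy² = 4018, Σxy = 6384
nΣxy − ΣxΣy = 51072 − 49484 = 1588
nΣx² − (Σx)² = 83440 − 77284 = 6156; nΣy² − (Σy)² = 32144 − 31684 = 460
r = 1588 / √(6156 × 460) = 1588 / 1682.7834 ≈ 0.944

0.944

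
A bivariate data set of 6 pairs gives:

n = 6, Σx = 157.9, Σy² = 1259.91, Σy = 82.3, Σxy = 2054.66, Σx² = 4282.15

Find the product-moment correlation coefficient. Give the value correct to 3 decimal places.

-0.863

r = (nΣxy − ΣxΣy) / √[(nΣx² − (Σx)²)(nΣy² − (Σy)²)]
Numerator: 6×2054.66 − 157.9×82.3 = -667.21
Denominator: √[(25692.9 − 24932.41)(7559.46 − 6773.29)] = √[760.49 × 786.17] = 773.2234
r = -667.21 / 773.2234 ≈ -0.863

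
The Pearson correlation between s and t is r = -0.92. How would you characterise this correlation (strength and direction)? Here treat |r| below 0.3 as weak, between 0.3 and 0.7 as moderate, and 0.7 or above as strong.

r = -0.92 < 0 so the relationship is negative.
|r| = 0.92, which falls in the strong range.

strong negative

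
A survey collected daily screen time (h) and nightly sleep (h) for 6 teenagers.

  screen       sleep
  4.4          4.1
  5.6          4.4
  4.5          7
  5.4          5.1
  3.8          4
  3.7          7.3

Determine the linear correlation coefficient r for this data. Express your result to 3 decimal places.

-0.299

n = 6, Σx = 27.4, Σy = 31.9, Σx² = 128.26, Σy² = 180.47, Σxy = 143.93
nΣxy − ΣxΣy = 863.58 − 874.06 = -10.48
nΣx² − (Σx)² = 769.56 − 750.76 = 18.8; nΣy² − (Σy)² = 1082.82 − 1017.61 = 65.21
r = -10.48 / √(18.8 × 65.21) = -10.48 / 35.0135 ≈ -0.299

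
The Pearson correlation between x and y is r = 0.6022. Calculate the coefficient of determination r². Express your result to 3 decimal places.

r² = (0.6022)² = 0.363

0.363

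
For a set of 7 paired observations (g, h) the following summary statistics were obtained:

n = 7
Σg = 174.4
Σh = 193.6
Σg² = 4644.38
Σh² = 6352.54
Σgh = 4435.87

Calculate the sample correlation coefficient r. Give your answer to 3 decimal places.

-0.709

r = (nΣgh − ΣgΣh) / √[(nΣg² − (Σg)²)(nΣh² − (Σh)²)]
Numerator: 7×4435.87 − 174.4×193.6 = -2712.75
Denominator: √[(32510.66 − 30415.36)(44467.78 − 37480.96)] = √[2095.3 × 6986.82] = 3826.1579
r = -2712.75 / 3826.1579 ≈ -0.709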